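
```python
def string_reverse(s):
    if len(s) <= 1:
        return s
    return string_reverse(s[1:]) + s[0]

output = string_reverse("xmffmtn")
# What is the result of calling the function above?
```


string_reverse("xmffmtn")
= string_reverse("mffmtn") + "x"
= string_reverse("ffmtn") + "m" + "x"
= string_reverse("fmtn") + "f" + "m" + "x"
= string_reverse("mtn") + "f" + "f" + "m" + "x"
= string_reverse("tn") + "m" + "f" + "f" + "m" + "x"
= string_reverse("n") + "t" + "m" + "f" + "f" + "m" + "x"
= "n" + "t" + "m" + "f" + "f" + "m" + "x"
= "ntmffmx"


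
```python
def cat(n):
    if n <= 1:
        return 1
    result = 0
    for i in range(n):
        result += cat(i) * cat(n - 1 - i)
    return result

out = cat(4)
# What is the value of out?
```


cat(4)
= sum of cat(i) * cat(4-1-i) for i in 0..3
First compute sub-values bottom-up:
  cat(0) = 1, cat(1) = 1
  cat(2) = 1*1 + 1*1 = 2
  cat(3) = 1*2 + 1*1 + 2*1 = 5
Now cat(4):
  cat(0)*cat(3) = 1*5 = 5
  cat(1)*cat(2) = 1*2 = 2
  cat(2)*cat(1) = 2*1 = 2
  cat(3)*cat(0) = 5*1 = 5
= 5 + 2 + 2 + 5
= 14


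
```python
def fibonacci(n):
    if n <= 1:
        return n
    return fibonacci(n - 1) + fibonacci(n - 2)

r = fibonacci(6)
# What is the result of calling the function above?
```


fibonacci(6)
= fibonacci(5) + fibonacci(4)
= (fibonacci(4) + fibonacci(3)) + fibonacci(4)
Computing bottom-up: fibonacci(0)=0, fibonacci(1)=1, fibonacci(2)=1, fibonacci(3)=2, fibonacci(4)=3, fibonacci(5)=5, fibonacci(6)=8
= 8


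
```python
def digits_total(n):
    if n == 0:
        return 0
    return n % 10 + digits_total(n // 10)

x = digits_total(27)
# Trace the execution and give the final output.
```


digits_total(27)
= 7 + digits_total(2)
= 7 + 2 + digits_total(0)
= 7 + 2 + 0
= 9


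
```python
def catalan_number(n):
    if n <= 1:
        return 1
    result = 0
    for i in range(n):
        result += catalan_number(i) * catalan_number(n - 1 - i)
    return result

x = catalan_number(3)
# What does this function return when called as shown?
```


catalan_number(3)
= sum of catalan_number(i) * catalan_number(3-1-i) for i in 0..2
First compute sub-values bottom-up:
  catalan_number(0) = 1, catalan_number(1) = 1
  catalan_number(2) = 1*1 + 1*1 = 2
Now catalan_number(3):
  catalan_number(0)*catalan_number(2) = 1*2 = 2
  catalan_number(1)*catalan_number(1) = 1*1 = 1
  catalan_number(2)*catalan_number(0) = 2*1 = 2
= 2 + 1 + 2
= 5


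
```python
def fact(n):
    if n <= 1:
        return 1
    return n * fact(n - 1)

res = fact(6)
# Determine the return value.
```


fact(6)
= 6 * fact(5)
= 6 * 5 * fact(4)
= 6 * 5 * 4 * fact(3)
= 6 * 5 * 4 * 3 * fact(2)
= 6 * 5 * 4 * 3 * 2 * fact(1)
= 6 * 5 * 4 * 3 * 2 * 1
= 720


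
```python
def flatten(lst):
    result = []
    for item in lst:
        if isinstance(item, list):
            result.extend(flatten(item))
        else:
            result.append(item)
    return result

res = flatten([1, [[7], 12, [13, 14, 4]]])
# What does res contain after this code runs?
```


flatten([1, [[7], 12, [13, 14, 4]]])
Processing each element:
  1 is not a list -> append 1
  [[7], 12, [13, 14, 4]] is a list -> flatten recursively -> [7, 12, 13, 14, 4]
= [1, 7, 12, 13, 14, 4]


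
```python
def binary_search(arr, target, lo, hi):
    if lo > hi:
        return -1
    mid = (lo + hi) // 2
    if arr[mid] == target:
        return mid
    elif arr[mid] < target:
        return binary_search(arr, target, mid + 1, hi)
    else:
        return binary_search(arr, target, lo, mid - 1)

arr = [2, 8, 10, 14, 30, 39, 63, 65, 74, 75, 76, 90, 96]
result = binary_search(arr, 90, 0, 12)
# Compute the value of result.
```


binary_search(arr, 90, 0, 12)
lo=0, hi=12, mid=6, arr[mid]=63
63 < 90, search right half
lo=7, hi=12, mid=9, arr[mid]=75
75 < 90, search right half
lo=10, hi=12, mid=11, arr[mid]=90
arr[11] == 90, found at index 11
= 11


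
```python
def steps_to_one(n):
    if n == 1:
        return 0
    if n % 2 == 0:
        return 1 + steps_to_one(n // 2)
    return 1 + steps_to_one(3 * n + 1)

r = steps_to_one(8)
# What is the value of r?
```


steps_to_one(8)
8 is even -> steps_to_one(4)
4 is even -> steps_to_one(2)
2 is even -> steps_to_one(1)
Reached 1 after 3 steps
= 3


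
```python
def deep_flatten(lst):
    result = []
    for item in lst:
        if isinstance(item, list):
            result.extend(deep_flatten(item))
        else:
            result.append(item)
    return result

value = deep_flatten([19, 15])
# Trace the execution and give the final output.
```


deep_flatten([19, 15])
Processing each element:
  19 is not a list -> append 19
  15 is not a list -> append 15
= [19, 15]


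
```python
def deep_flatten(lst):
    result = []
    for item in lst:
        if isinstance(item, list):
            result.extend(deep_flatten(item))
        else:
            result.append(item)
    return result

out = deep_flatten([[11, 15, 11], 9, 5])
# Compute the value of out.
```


deep_flatten([[11, 15, 11], 9, 5])
Processing each element:
  [11, 15, 11] is a list -> deep_flatten recursively -> [11, 15, 11]
  9 is not a list -> append 9
  5 is not a list -> append 5
= [11, 15, 11, 9, 5]


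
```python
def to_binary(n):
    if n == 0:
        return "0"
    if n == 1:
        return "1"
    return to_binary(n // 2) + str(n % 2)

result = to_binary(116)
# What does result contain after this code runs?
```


to_binary(116)
= to_binary(58) + "0"
= to_binary(29) + "0" + "0"
= to_binary(14) + "1" + "0" + "0"
= to_binary(7) + "0" + "1" + "0" + "0"
= to_binary(3) + "1" + "0" + "1" + "0" + "0"
= to_binary(1) + "1" + "1" + "0" + "1" + "0" + "0"
= "1" + "1" + "1" + "0" + "1" + "0" + "0"
= "1110100"


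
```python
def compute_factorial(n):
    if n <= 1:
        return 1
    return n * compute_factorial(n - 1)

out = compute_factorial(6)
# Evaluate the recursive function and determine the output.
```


compute_factorial(6)
= 6 * compute_factorial(5)
= 6 * 5 * compute_factorial(4)
= 6 * 5 * 4 * compute_factorial(3)
= 6 * 5 * 4 * 3 * compute_factorial(2)
= 6 * 5 * 4 * 3 * 2 * compute_factorial(1)
= 6 * 5 * 4 * 3 * 2 * 1
= 720


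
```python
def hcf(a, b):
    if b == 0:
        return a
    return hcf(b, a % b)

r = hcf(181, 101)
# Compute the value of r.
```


hcf(181, 101)
= hcf(101, 181 % 101) = hcf(101, 80)
= hcf(80, 101 % 80) = hcf(80, 21)
= hcf(21, 80 % 21) = hcf(21, 17)
= hcf(17, 21 % 17) = hcf(17, 4)
= hcf(4, 17 % 4) = hcf(4, 1)
= hcf(1, 4 % 1) = hcf(1, 0)
b == 0, return a = 1


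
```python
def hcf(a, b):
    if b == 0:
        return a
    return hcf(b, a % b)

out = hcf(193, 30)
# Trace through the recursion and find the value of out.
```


hcf(193, 30)
= hcf(30, 193 % 30) = hcf(30, 13)
= hcf(13, 30 % 13) = hcf(13, 4)
= hcf(4, 13 % 4) = hcf(4, 1)
= hcf(1, 4 % 1) = hcf(1, 0)
b == 0, return a = 1


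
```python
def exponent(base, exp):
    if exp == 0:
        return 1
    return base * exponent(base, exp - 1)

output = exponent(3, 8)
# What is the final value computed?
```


exponent(3, 8)
= 3 * exponent(3, 7)
= 3 * 3 * exponent(3, 6)
= 3 * 3 * 3 * exponent(3, 5)
= 3 * 3 * 3 * 3 * exponent(3, 4)
= 3 * 3 * 3 * 3 * 3 * exponent(3, 3)
= 3 * 3 * 3 * 3 * 3 * 3 * exponent(3, 2)
= 3 * 3 * 3 * 3 * 3 * 3 * 3 * exponent(3, 1)
= 3 * 3 * 3 * 3 * 3 * 3 * 3 * 3 * exponent(3, 0)
= 3 * 3 * 3 * 3 * 3 * 3 * 3 * 3 * 1
= 6561


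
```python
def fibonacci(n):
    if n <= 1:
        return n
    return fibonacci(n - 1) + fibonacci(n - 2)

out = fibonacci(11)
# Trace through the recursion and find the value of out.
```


fibonacci(11)
= fibonacci(10) + fibonacci(9)
= (fibonacci(9) + fibonacci(8)) + fibonacci(9)
Computing bottom-up: fibonacci(0)=0, fibonacci(1)=1, fibonacci(2)=1, fibonacci(3)=2, fibonacci(4)=3, fibonacci(5)=5, fibonacci(6)=8, fibonacci(7)=13, fibonacci(8)=21, fibonacci(9)=34, fibonacci(10)=55, fibonacci(11)=89
= 89


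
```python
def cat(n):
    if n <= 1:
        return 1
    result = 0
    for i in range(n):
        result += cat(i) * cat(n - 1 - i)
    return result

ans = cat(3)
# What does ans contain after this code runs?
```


cat(3)
= sum of cat(i) * cat(3-1-i) for i in 0..2
First compute sub-values bottom-up:
  cat(0) = 1, cat(1) = 1
  cat(2) = 1*1 + 1*1 = 2
Now cat(3):
  cat(0)*cat(2) = 1*2 = 2
  cat(1)*cat(1) = 1*1 = 1
  cat(2)*cat(0) = 2*1 = 2
= 2 + 1 + 2
= 5


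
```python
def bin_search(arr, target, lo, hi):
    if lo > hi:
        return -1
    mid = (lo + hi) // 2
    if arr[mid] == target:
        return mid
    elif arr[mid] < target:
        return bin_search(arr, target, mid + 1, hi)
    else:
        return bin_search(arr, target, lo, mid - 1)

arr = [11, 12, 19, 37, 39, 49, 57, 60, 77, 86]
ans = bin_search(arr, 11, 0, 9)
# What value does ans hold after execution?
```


bin_search(arr, 11, 0, 9)
lo=0, hi=9, mid=4, arr[mid]=39
39 > 11, search left half
lo=0, hi=3, mid=1, arr[mid]=12
12 > 11, search left half
lo=0, hi=0, mid=0, arr[mid]=11
arr[0] == 11, found at index 0
= 0


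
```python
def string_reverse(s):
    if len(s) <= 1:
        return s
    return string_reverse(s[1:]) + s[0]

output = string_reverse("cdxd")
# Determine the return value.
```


string_reverse("cdxd")
= string_reverse("dxd") + "c"
= string_reverse("xd") + "d" + "c"
= string_reverse("d") + "x" + "d" + "c"
= "d" + "x" + "d" + "c"
= "dxdc"


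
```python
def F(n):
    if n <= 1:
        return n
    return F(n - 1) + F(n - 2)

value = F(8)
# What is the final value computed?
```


F(8)
= F(7) + F(6)
= (F(6) + F(5)) + F(6)
Computing bottom-up: F(0)=0, F(1)=1, F(2)=1, F(3)=2, F(4)=3, F(5)=5, F(6)=8, F(7)=13, F(8)=21
= 21


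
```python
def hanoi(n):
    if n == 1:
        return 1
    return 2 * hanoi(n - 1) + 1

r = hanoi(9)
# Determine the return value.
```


hanoi(9)
= 2 * hanoi(8) + 1
= 2 * (2 * hanoi(7) + 1) + 1
= 2 * (2 * (2 * hanoi(6) + 1) + 1) + 1
= 2 * (2 * (2 * (2 * hanoi(5) + 1) + 1) + 1) + 1
= 2 * (2 * (2 * (2 * (2 * hanoi(4) + 1) + 1) + 1) + 1) + 1
= 2 * (2 * (2 * (2 * (2 * (2 * hanoi(3) + 1) + 1) + 1) + 1) + 1) + 1
= 2 * (2 * (2 * (2 * (2 * (2 * (2 * hanoi(2) + 1) + 1) + 1) + 1) + 1) + 1) + 1
= 2 * (2 * (2 * (2 * (2 * (2 * (2 * (2 * hanoi(1) + 1) + 1) + 1) + 1) + 1) + 1) + 1) + 1
Now compute bottom-up:
hanoi(1) = 1
hanoi(2) = 2 * 1 + 1 = 3
hanoi(3) = 2 * 3 + 1 = 7
hanoi(4) = 2 * 7 + 1 = 15
hanoi(5) = 2 * 15 + 1 = 31
hanoi(6) = 2 * 31 + 1 = 63
hanoi(7) = 2 * 63 + 1 = 127
hanoi(8) = 2 * 127 + 1 = 255
hanoi(9) = 2 * 255 + 1 = 511
= 511


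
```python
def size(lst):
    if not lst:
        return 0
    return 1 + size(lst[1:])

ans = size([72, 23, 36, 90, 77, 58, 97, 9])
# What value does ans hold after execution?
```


size([72, 23, 36, 90, 77, 58, 97, 9])
= 1 + size([23, 36, 90, 77, 58, 97, 9])
= 1 + 1 + size([36, 90, 77, 58, 97, 9])
= 1 + 1 + 1 + size([90, 77, 58, 97, 9])
= 1 + 1 + 1 + 1 + size([77, 58, 97, 9])
= 1 + 1 + 1 + 1 + 1 + size([58, 97, 9])
= 1 + 1 + 1 + 1 + 1 + 1 + size([97, 9])
= 1 + 1 + 1 + 1 + 1 + 1 + 1 + size([9])
= 1 + 1 + 1 + 1 + 1 + 1 + 1 + 1 + size([])
= 1 + 1 + 1 + 1 + 1 + 1 + 1 + 1 + 0
= 8


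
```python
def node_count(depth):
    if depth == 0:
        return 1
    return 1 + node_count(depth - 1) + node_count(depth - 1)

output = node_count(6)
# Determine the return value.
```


node_count(6)
= 1 + node_count(5) + node_count(5)
= 1 + 2 * node_count(5)
node_count(k) = 2^(k+1) - 1
node_count(0) = 1
node_count(1) = 3
node_count(2) = 7
node_count(3) = 15
node_count(4) = 31
node_count(6) = 2^7 - 1 = 127


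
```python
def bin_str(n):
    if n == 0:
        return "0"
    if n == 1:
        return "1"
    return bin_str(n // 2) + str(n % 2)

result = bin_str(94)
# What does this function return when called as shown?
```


bin_str(94)
= bin_str(47) + "0"
= bin_str(23) + "1" + "0"
= bin_str(11) + "1" + "1" + "0"
= bin_str(5) + "1" + "1" + "1" + "0"
= bin_str(2) + "1" + "1" + "1" + "1" + "0"
= bin_str(1) + "0" + "1" + "1" + "1" + "1" + "0"
= "1" + "0" + "1" + "1" + "1" + "1" + "0"
= "1011110"


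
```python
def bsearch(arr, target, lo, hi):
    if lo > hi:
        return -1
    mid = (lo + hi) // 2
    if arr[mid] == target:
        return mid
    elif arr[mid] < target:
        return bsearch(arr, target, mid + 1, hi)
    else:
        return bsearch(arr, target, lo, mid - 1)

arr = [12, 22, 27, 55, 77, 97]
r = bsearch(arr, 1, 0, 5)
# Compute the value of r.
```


bsearch(arr, 1, 0, 5)
lo=0, hi=5, mid=2, arr[mid]=27
27 > 1, search left half
lo=0, hi=1, mid=0, arr[mid]=12
12 > 1, search left half
lo > hi, target not found, return -1
= -1


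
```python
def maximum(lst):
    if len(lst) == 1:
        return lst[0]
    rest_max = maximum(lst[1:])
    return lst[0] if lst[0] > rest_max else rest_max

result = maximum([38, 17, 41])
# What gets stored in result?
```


maximum([38, 17, 41])
= compare 38 with maximum([17, 41])
= compare 17 with maximum([41])
Base: maximum([41]) = 41
compare 17 with 41: max = 41
compare 38 with 41: max = 41
= 41


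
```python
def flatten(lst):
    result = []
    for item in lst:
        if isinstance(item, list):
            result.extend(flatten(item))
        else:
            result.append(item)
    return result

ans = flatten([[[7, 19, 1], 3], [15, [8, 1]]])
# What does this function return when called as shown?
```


flatten([[[7, 19, 1], 3], [15, [8, 1]]])
Processing each element:
  [[7, 19, 1], 3] is a list -> flatten recursively -> [7, 19, 1, 3]
  [15, [8, 1]] is a list -> flatten recursively -> [15, 8, 1]
= [7, 19, 1, 3, 15, 8, 1]


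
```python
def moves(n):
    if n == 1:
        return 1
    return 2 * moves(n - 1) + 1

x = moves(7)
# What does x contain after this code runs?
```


moves(7)
= 2 * moves(6) + 1
= 2 * (2 * moves(5) + 1) + 1
= 2 * (2 * (2 * moves(4) + 1) + 1) + 1
= 2 * (2 * (2 * (2 * moves(3) + 1) + 1) + 1) + 1
= 2 * (2 * (2 * (2 * (2 * moves(2) + 1) + 1) + 1) + 1) + 1
= 2 * (2 * (2 * (2 * (2 * (2 * moves(1) + 1) + 1) + 1) + 1) + 1) + 1
Now compute bottom-up:
moves(1) = 1
moves(2) = 2 * 1 + 1 = 3
moves(3) = 2 * 3 + 1 = 7
moves(4) = 2 * 7 + 1 = 15
moves(5) = 2 * 15 + 1 = 31
moves(6) = 2 * 31 + 1 = 63
moves(7) = 2 * 63 + 1 = 127
= 127


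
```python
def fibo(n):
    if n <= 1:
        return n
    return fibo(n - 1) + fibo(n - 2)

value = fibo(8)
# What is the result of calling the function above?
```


fibo(8)
= fibo(7) + fibo(6)
= (fibo(6) + fibo(5)) + fibo(6)
Computing bottom-up: fibo(0)=0, fibo(1)=1, fibo(2)=1, fibo(3)=2, fibo(4)=3, fibo(5)=5, fibo(6)=8, fibo(7)=13, fibo(8)=21
= 21


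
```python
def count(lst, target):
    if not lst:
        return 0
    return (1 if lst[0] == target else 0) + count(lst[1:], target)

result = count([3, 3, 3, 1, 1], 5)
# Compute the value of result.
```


count([3, 3, 3, 1, 1], 5)
lst[0]=3 != 5: 0 + count([3, 3, 1, 1], 5)
lst[0]=3 != 5: 0 + count([3, 1, 1], 5)
lst[0]=3 != 5: 0 + count([1, 1], 5)
lst[0]=1 != 5: 0 + count([1], 5)
lst[0]=1 != 5: 0 + count([], 5)
= 0


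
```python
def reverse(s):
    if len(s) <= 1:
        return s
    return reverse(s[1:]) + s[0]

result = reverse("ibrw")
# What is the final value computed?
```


reverse("ibrw")
= reverse("brw") + "i"
= reverse("rw") + "b" + "i"
= reverse("w") + "r" + "b" + "i"
= "w" + "r" + "b" + "i"
= "wrbi"


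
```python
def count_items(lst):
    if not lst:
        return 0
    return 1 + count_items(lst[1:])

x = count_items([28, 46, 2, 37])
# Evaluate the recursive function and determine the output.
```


count_items([28, 46, 2, 37])
= 1 + count_items([46, 2, 37])
= 1 + 1 + count_items([2, 37])
= 1 + 1 + 1 + count_items([37])
= 1 + 1 + 1 + 1 + count_items([])
= 1 + 1 + 1 + 1 + 0
= 4


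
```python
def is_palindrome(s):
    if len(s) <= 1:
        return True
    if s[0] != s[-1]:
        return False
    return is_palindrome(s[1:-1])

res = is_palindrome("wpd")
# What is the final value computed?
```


is_palindrome("wpd")
"wpd": s[0]='w' != s[-1]='d' -> False
= False


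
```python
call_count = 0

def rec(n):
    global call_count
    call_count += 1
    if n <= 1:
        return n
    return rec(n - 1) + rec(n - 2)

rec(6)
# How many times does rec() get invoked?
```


rec(6) calls rec(5) and rec(4); each non-base call branches into two more.
Let C(k) = total number of calls made by rec(k), including the call to rec(k) itself.
Base cases: C(0) = 1, C(1) = 1
Recurrence: C(k) = 1 + C(k-1) + C(k-2)
  C(2) = 1 + C(1) + C(0) = 1 + 1 + 1 = 3
  C(3) = 1 + C(2) + C(1) = 1 + 3 + 1 = 5
  C(4) = 1 + C(3) + C(2) = 1 + 5 + 3 = 9
  C(5) = 1 + C(4) + C(3) = 1 + 9 + 5 = 15
  C(6) = 1 + C(5) + C(4) = 1 + 15 + 9 = 25
Total calls = C(6) = 25


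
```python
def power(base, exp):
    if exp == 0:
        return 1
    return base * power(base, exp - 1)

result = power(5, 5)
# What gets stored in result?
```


power(5, 5)
= 5 * power(5, 4)
= 5 * 5 * power(5, 3)
= 5 * 5 * 5 * power(5, 2)
= 5 * 5 * 5 * 5 * power(5, 1)
= 5 * 5 * 5 * 5 * 5 * power(5, 0)
= 5 * 5 * 5 * 5 * 5 * 1
= 3125


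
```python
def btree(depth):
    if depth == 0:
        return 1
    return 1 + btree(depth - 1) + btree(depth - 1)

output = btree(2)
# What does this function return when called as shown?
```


btree(2)
= 1 + btree(1) + btree(1)
= 1 + 2 * btree(1)
btree(k) = 2^(k+1) - 1
btree(0) = 1
btree(1) = 3
btree(2) = 7
btree(2) = 2^3 - 1 = 7


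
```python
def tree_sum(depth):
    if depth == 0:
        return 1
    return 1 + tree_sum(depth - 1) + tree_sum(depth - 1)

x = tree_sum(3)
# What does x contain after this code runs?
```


tree_sum(3)
= 1 + tree_sum(2) + tree_sum(2)
= 1 + 2 * tree_sum(2)
tree_sum(k) = 2^(k+1) - 1
tree_sum(0) = 1
tree_sum(1) = 3
tree_sum(2) = 7
tree_sum(3) = 15
tree_sum(3) = 2^4 - 1 = 15


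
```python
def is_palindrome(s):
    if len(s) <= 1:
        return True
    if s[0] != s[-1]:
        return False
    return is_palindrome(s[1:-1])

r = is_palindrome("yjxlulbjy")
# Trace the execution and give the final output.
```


is_palindrome("yjxlulbjy")
"yjxlulbjy": s[0]='y' == s[-1]='y' -> is_palindrome("jxlulbj")
"jxlulbj": s[0]='j' == s[-1]='j' -> is_palindrome("xlulb")
"xlulb": s[0]='x' != s[-1]='b' -> False
= False


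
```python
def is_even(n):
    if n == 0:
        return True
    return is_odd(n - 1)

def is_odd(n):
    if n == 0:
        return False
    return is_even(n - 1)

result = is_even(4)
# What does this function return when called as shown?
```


is_even(4)
= is_odd(3)
= is_even(2)
= is_odd(1)
= is_even(0)
n == 0: return True
= True


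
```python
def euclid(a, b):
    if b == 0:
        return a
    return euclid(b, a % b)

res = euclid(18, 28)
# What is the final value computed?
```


euclid(18, 28)
= euclid(28, 18 % 28) = euclid(28, 18)
= euclid(18, 28 % 18) = euclid(18, 10)
= euclid(10, 18 % 10) = euclid(10, 8)
= euclid(8, 10 % 8) = euclid(8, 2)
= euclid(2, 8 % 2) = euclid(2, 0)
b == 0, return a = 2


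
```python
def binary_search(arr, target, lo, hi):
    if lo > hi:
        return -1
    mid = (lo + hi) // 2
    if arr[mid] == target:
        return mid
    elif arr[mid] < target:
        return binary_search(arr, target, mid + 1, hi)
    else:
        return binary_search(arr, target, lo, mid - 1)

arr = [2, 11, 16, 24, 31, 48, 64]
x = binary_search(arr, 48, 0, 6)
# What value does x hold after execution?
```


binary_search(arr, 48, 0, 6)
lo=0, hi=6, mid=3, arr[mid]=24
24 < 48, search right half
lo=4, hi=6, mid=5, arr[mid]=48
arr[5] == 48, found at index 5
= 5


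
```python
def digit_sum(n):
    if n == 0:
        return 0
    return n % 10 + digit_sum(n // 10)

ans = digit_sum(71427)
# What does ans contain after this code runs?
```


digit_sum(71427)
= 7 + digit_sum(7142)
= 7 + 2 + digit_sum(714)
= 7 + 2 + 4 + digit_sum(71)
= 7 + 2 + 4 + 1 + digit_sum(7)
= 7 + 2 + 4 + 1 + 7 + digit_sum(0)
= 7 + 2 + 4 + 1 + 7 + 0
= 21


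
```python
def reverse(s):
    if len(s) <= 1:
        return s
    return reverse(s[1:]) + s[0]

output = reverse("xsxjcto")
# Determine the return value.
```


reverse("xsxjcto")
= reverse("sxjcto") + "x"
= reverse("xjcto") + "s" + "x"
= reverse("jcto") + "x" + "s" + "x"
= reverse("cto") + "j" + "x" + "s" + "x"
= reverse("to") + "c" + "j" + "x" + "s" + "x"
= reverse("o") + "t" + "c" + "j" + "x" + "s" + "x"
= "o" + "t" + "c" + "j" + "x" + "s" + "x"
= "otcjxsx"


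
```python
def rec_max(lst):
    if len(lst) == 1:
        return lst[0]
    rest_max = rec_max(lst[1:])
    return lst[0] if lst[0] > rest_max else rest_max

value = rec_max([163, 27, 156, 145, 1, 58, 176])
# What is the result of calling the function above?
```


rec_max([163, 27, 156, 145, 1, 58, 176])
= compare 163 with rec_max([27, 156, 145, 1, 58, 176])
= compare 27 with rec_max([156, 145, 1, 58, 176])
= compare 156 with rec_max([145, 1, 58, 176])
= compare 145 with rec_max([1, 58, 176])
= compare 1 with rec_max([58, 176])
= compare 58 with rec_max([176])
Base: rec_max([176]) = 176
compare 58 with 176: max = 176
compare 1 with 176: max = 176
compare 145 with 176: max = 176
compare 156 with 176: max = 176
compare 27 with 176: max = 176
compare 163 with 176: max = 176
= 176


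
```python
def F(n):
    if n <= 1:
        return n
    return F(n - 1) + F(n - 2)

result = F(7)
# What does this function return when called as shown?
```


F(7)
= F(6) + F(5)
= (F(5) + F(4)) + F(5)
Computing bottom-up: F(0)=0, F(1)=1, F(2)=1, F(3)=2, F(4)=3, F(5)=5, F(6)=8, F(7)=13
= 13


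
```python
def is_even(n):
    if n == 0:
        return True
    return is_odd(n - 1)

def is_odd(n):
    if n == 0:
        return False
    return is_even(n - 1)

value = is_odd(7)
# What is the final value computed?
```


is_odd(7)
= is_even(6)
= is_odd(5)
= is_even(4)
= is_odd(3)
= is_even(2)
= is_odd(1)
= is_even(0)
n == 0: return True
= True


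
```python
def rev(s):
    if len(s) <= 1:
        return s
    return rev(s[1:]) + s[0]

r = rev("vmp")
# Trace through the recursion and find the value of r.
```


rev("vmp")
= rev("mp") + "v"
= rev("p") + "m" + "v"
= "p" + "m" + "v"
= "pmv"


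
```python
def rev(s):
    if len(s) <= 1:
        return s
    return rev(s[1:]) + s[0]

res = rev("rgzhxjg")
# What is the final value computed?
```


rev("rgzhxjg")
= rev("gzhxjg") + "r"
= rev("zhxjg") + "g" + "r"
= rev("hxjg") + "z" + "g" + "r"
= rev("xjg") + "h" + "z" + "g" + "r"
= rev("jg") + "x" + "h" + "z" + "g" + "r"
= rev("g") + "j" + "x" + "h" + "z" + "g" + "r"
= "g" + "j" + "x" + "h" + "z" + "g" + "r"
= "gjxhzgr"


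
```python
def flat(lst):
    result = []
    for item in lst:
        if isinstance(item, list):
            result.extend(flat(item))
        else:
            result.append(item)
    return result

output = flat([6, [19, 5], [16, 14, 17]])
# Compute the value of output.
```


flat([6, [19, 5], [16, 14, 17]])
Processing each element:
  6 is not a list -> append 6
  [19, 5] is a list -> flat recursively -> [19, 5]
  [16, 14, 17] is a list -> flat recursively -> [16, 14, 17]
= [6, 19, 5, 16, 14, 17]


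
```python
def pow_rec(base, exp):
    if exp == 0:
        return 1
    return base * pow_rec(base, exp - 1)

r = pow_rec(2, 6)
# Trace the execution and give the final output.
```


pow_rec(2, 6)
= 2 * pow_rec(2, 5)
= 2 * 2 * pow_rec(2, 4)
= 2 * 2 * 2 * pow_rec(2, 3)
= 2 * 2 * 2 * 2 * pow_rec(2, 2)
= 2 * 2 * 2 * 2 * 2 * pow_rec(2, 1)
= 2 * 2 * 2 * 2 * 2 * 2 * pow_rec(2, 0)
= 2 * 2 * 2 * 2 * 2 * 2 * 1
= 64


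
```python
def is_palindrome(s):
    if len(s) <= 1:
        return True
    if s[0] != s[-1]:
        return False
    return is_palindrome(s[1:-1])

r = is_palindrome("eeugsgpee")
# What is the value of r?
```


is_palindrome("eeugsgpee")
"eeugsgpee": s[0]='e' == s[-1]='e' -> is_palindrome("eugsgpe")
"eugsgpe": s[0]='e' == s[-1]='e' -> is_palindrome("ugsgp")
"ugsgp": s[0]='u' != s[-1]='p' -> False
= False


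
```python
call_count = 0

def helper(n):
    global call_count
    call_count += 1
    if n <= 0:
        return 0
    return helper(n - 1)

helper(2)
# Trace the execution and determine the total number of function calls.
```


helper(2) calls helper(1) calls ... calls helper(0)
Total calls: 2 + 1 (for base case) = 3


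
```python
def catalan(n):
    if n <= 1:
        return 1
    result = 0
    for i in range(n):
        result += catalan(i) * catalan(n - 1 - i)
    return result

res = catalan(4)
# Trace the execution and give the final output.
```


catalan(4)
= sum of catalan(i) * catalan(4-1-i) for i in 0..3
First compute sub-values bottom-up:
  catalan(0) = 1, catalan(1) = 1
  catalan(2) = 1*1 + 1*1 = 2
  catalan(3) = 1*2 + 1*1 + 2*1 = 5
Now catalan(4):
  catalan(0)*catalan(3) = 1*5 = 5
  catalan(1)*catalan(2) = 1*2 = 2
  catalan(2)*catalan(1) = 2*1 = 2
  catalan(3)*catalan(0) = 5*1 = 5
= 5 + 2 + 2 + 5
= 14


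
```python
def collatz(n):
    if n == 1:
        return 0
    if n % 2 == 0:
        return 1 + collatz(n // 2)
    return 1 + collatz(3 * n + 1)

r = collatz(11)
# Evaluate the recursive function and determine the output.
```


collatz(11)
11 is odd -> 3*11+1 = 34 -> collatz(34)
34 is even -> collatz(17)
17 is odd -> 3*17+1 = 52 -> collatz(52)
52 is even -> collatz(26)
26 is even -> collatz(13)
13 is odd -> 3*13+1 = 40 -> collatz(40)
40 is even -> collatz(20)
20 is even -> collatz(10)
10 is even -> collatz(5)
5 is odd -> 3*5+1 = 16 -> collatz(16)
16 is even -> collatz(8)
8 is even -> collatz(4)
4 is even -> collatz(2)
2 is even -> collatz(1)
Reached 1 after 14 steps
= 14


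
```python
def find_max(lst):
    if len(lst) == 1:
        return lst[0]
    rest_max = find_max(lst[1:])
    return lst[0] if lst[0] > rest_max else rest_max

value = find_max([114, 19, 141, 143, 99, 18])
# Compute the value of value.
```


find_max([114, 19, 141, 143, 99, 18])
= compare 114 with find_max([19, 141, 143, 99, 18])
= compare 19 with find_max([141, 143, 99, 18])
= compare 141 with find_max([143, 99, 18])
= compare 143 with find_max([99, 18])
= compare 99 with find_max([18])
Base: find_max([18]) = 18
compare 99 with 18: max = 99
compare 143 with 99: max = 143
compare 141 with 143: max = 143
compare 19 with 143: max = 143
compare 114 with 143: max = 143
= 143


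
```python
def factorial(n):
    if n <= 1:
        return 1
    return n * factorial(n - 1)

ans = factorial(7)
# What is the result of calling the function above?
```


factorial(7)
= 7 * factorial(6)
= 7 * 6 * factorial(5)
= 7 * 6 * 5 * factorial(4)
= 7 * 6 * 5 * 4 * factorial(3)
= 7 * 6 * 5 * 4 * 3 * factorial(2)
= 7 * 6 * 5 * 4 * 3 * 2 * factorial(1)
= 7 * 6 * 5 * 4 * 3 * 2 * 1
= 5040


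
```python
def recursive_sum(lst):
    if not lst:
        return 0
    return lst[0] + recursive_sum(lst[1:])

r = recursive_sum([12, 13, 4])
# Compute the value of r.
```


recursive_sum([12, 13, 4])
= 12 + recursive_sum([13, 4])
= 12 + 13 + recursive_sum([4])
= 12 + 13 + 4 + recursive_sum([])
= 12 + 13 + 4 + 0
= 29


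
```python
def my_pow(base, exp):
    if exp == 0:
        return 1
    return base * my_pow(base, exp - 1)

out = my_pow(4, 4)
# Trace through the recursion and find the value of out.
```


my_pow(4, 4)
= 4 * my_pow(4, 3)
= 4 * 4 * my_pow(4, 2)
= 4 * 4 * 4 * my_pow(4, 1)
= 4 * 4 * 4 * 4 * my_pow(4, 0)
= 4 * 4 * 4 * 4 * 1
= 256


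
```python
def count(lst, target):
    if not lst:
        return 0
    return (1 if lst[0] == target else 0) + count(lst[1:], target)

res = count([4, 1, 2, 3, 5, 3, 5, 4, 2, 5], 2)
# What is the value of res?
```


count([4, 1, 2, 3, 5, 3, 5, 4, 2, 5], 2)
lst[0]=4 != 2: 0 + count([1, 2, 3, 5, 3, 5, 4, 2, 5], 2)
lst[0]=1 != 2: 0 + count([2, 3, 5, 3, 5, 4, 2, 5], 2)
lst[0]=2 == 2: 1 + count([3, 5, 3, 5, 4, 2, 5], 2)
lst[0]=3 != 2: 0 + count([5, 3, 5, 4, 2, 5], 2)
lst[0]=5 != 2: 0 + count([3, 5, 4, 2, 5], 2)
lst[0]=3 != 2: 0 + count([5, 4, 2, 5], 2)
lst[0]=5 != 2: 0 + count([4, 2, 5], 2)
lst[0]=4 != 2: 0 + count([2, 5], 2)
lst[0]=2 == 2: 1 + count([5], 2)
lst[0]=5 != 2: 0 + count([], 2)
= 2


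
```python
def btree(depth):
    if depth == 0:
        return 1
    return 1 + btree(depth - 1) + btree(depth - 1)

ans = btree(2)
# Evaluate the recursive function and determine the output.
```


btree(2)
= 1 + btree(1) + btree(1)
= 1 + 2 * btree(1)
btree(k) = 2^(k+1) - 1
btree(0) = 1
btree(1) = 3
btree(2) = 7
btree(2) = 2^3 - 1 = 7


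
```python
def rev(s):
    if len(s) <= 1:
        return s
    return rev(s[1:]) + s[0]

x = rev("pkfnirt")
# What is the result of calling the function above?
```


rev("pkfnirt")
= rev("kfnirt") + "p"
= rev("fnirt") + "k" + "p"
= rev("nirt") + "f" + "k" + "p"
= rev("irt") + "n" + "f" + "k" + "p"
= rev("rt") + "i" + "n" + "f" + "k" + "p"
= rev("t") + "r" + "i" + "n" + "f" + "k" + "p"
= "t" + "r" + "i" + "n" + "f" + "k" + "p"
= "trinfkp"


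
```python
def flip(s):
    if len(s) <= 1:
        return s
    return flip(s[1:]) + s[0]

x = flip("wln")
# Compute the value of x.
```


flip("wln")
= flip("ln") + "w"
= flip("n") + "l" + "w"
= "n" + "l" + "w"
= "nlw"


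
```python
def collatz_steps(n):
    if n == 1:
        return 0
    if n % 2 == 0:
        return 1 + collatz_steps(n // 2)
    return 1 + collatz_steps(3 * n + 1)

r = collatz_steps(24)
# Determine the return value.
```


collatz_steps(24)
24 is even -> collatz_steps(12)
12 is even -> collatz_steps(6)
6 is even -> collatz_steps(3)
3 is odd -> 3*3+1 = 10 -> collatz_steps(10)
10 is even -> collatz_steps(5)
5 is odd -> 3*5+1 = 16 -> collatz_steps(16)
16 is even -> collatz_steps(8)
8 is even -> collatz_steps(4)
4 is even -> collatz_steps(2)
2 is even -> collatz_steps(1)
Reached 1 after 10 steps
= 10


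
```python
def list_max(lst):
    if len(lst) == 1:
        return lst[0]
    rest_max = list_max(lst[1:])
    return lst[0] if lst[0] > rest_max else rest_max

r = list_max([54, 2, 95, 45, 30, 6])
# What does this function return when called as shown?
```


list_max([54, 2, 95, 45, 30, 6])
= compare 54 with list_max([2, 95, 45, 30, 6])
= compare 2 with list_max([95, 45, 30, 6])
= compare 95 with list_max([45, 30, 6])
= compare 45 with list_max([30, 6])
= compare 30 with list_max([6])
Base: list_max([6]) = 6
compare 30 with 6: max = 30
compare 45 with 30: max = 45
compare 95 with 45: max = 95
compare 2 with 95: max = 95
compare 54 with 95: max = 95
= 95


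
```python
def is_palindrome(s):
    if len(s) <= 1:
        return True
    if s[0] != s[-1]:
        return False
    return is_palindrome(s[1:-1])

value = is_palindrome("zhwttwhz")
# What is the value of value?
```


is_palindrome("zhwttwhz")
"zhwttwhz": s[0]='z' == s[-1]='z' -> is_palindrome("hwttwh")
"hwttwh": s[0]='h' == s[-1]='h' -> is_palindrome("wttw")
"wttw": s[0]='w' == s[-1]='w' -> is_palindrome("tt")
"tt": s[0]='t' == s[-1]='t' -> is_palindrome("")
"": len <= 1 -> True
= True


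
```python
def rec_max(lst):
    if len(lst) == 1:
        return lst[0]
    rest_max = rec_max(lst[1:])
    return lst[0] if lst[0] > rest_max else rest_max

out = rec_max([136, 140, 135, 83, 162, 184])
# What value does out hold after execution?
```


rec_max([136, 140, 135, 83, 162, 184])
= compare 136 with rec_max([140, 135, 83, 162, 184])
= compare 140 with rec_max([135, 83, 162, 184])
= compare 135 with rec_max([83, 162, 184])
= compare 83 with rec_max([162, 184])
= compare 162 with rec_max([184])
Base: rec_max([184]) = 184
compare 162 with 184: max = 184
compare 83 with 184: max = 184
compare 135 with 184: max = 184
compare 140 with 184: max = 184
compare 136 with 184: max = 184
= 184


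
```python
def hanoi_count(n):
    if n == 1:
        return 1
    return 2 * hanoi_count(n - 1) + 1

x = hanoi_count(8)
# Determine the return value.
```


hanoi_count(8)
= 2 * hanoi_count(7) + 1
= 2 * (2 * hanoi_count(6) + 1) + 1
= 2 * (2 * (2 * hanoi_count(5) + 1) + 1) + 1
= 2 * (2 * (2 * (2 * hanoi_count(4) + 1) + 1) + 1) + 1
= 2 * (2 * (2 * (2 * (2 * hanoi_count(3) + 1) + 1) + 1) + 1) + 1
= 2 * (2 * (2 * (2 * (2 * (2 * hanoi_count(2) + 1) + 1) + 1) + 1) + 1) + 1
= 2 * (2 * (2 * (2 * (2 * (2 * (2 * hanoi_count(1) + 1) + 1) + 1) + 1) + 1) + 1) + 1
Now compute bottom-up:
hanoi_count(1) = 1
hanoi_count(2) = 2 * 1 + 1 = 3
hanoi_count(3) = 2 * 3 + 1 = 7
hanoi_count(4) = 2 * 7 + 1 = 15
hanoi_count(5) = 2 * 15 + 1 = 31
hanoi_count(6) = 2 * 31 + 1 = 63
hanoi_count(7) = 2 * 63 + 1 = 127
hanoi_count(8) = 2 * 127 + 1 = 255
= 255


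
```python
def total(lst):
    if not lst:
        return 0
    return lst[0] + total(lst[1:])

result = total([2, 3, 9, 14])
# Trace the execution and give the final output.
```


total([2, 3, 9, 14])
= 2 + total([3, 9, 14])
= 2 + 3 + total([9, 14])
= 2 + 3 + 9 + total([14])
= 2 + 3 + 9 + 14 + total([])
= 2 + 3 + 9 + 14 + 0
= 28


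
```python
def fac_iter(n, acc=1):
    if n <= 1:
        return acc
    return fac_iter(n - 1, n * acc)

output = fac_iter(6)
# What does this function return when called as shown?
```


fac_iter(6, 1)
= fac_iter(5, 6 * 1) = fac_iter(5, 6)
= fac_iter(4, 5 * 6) = fac_iter(4, 30)
= fac_iter(3, 4 * 30) = fac_iter(3, 120)
= fac_iter(2, 3 * 120) = fac_iter(2, 360)
= fac_iter(1, 2 * 360) = fac_iter(1, 720)
n <= 1, return acc = 720


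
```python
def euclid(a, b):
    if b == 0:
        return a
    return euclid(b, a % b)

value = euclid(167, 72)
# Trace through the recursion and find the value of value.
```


euclid(167, 72)
= euclid(72, 167 % 72) = euclid(72, 23)
= euclid(23, 72 % 23) = euclid(23, 3)
= euclid(3, 23 % 3) = euclid(3, 2)
= euclid(2, 3 % 2) = euclid(2, 1)
= euclid(1, 2 % 1) = euclid(1, 0)
b == 0, return a = 1


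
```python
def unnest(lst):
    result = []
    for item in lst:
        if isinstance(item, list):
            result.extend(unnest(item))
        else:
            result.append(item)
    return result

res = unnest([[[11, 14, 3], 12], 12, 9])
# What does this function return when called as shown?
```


unnest([[[11, 14, 3], 12], 12, 9])
Processing each element:
  [[11, 14, 3], 12] is a list -> unnest recursively -> [11, 14, 3, 12]
  12 is not a list -> append 12
  9 is not a list -> append 9
= [11, 14, 3, 12, 12, 9]


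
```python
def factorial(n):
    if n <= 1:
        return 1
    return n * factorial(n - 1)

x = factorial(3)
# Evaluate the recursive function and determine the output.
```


factorial(3)
= 3 * factorial(2)
= 3 * 2 * factorial(1)
= 3 * 2 * 1
= 6


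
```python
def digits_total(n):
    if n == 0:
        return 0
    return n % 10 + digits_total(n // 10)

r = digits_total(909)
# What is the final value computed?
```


digits_total(909)
= 9 + digits_total(90)
= 9 + 0 + digits_total(9)
= 9 + 0 + 9 + digits_total(0)
= 9 + 0 + 9 + 0
= 18


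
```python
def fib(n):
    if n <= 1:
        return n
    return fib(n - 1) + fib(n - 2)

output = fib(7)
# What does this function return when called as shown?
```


fib(7)
= fib(6) + fib(5)
= (fib(5) + fib(4)) + fib(5)
Computing bottom-up: fib(0)=0, fib(1)=1, fib(2)=1, fib(3)=2, fib(4)=3, fib(5)=5, fib(6)=8, fib(7)=13
= 13


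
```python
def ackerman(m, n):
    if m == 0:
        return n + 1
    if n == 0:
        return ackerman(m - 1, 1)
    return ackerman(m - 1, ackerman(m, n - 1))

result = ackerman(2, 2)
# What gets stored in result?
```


ackerman(2, 2)
= ackerman(1, ackerman(2, 1))
First compute ackerman(2, 1) = 5
= ackerman(1, 5)
= 7


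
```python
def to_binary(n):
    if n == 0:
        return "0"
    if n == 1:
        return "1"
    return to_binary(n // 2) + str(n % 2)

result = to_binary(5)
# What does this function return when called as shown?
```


to_binary(5)
= to_binary(2) + "1"
= to_binary(1) + "0" + "1"
= "1" + "0" + "1"
= "101"


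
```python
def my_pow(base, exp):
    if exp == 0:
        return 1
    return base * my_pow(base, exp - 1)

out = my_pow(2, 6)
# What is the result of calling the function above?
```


my_pow(2, 6)
= 2 * my_pow(2, 5)
= 2 * 2 * my_pow(2, 4)
= 2 * 2 * 2 * my_pow(2, 3)
= 2 * 2 * 2 * 2 * my_pow(2, 2)
= 2 * 2 * 2 * 2 * 2 * my_pow(2, 1)
= 2 * 2 * 2 * 2 * 2 * 2 * my_pow(2, 0)
= 2 * 2 * 2 * 2 * 2 * 2 * 1
= 64


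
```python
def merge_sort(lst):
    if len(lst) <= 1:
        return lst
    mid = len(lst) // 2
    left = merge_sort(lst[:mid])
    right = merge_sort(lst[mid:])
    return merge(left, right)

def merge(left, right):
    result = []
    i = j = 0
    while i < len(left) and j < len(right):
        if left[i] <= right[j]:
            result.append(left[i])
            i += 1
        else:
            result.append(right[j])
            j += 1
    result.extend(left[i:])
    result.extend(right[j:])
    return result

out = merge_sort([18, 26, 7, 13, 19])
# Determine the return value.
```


merge_sort([18, 26, 7, 13, 19])
Split into [18, 26] and [7, 13, 19]
Left sorted: [18, 26]
Right sorted: [7, 13, 19]
Merge [18, 26] and [7, 13, 19]
= [7, 13, 18, 19, 26]


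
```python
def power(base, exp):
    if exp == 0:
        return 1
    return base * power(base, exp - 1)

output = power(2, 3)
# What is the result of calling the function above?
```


power(2, 3)
= 2 * power(2, 2)
= 2 * 2 * power(2, 1)
= 2 * 2 * 2 * power(2, 0)
= 2 * 2 * 2 * 1
= 8


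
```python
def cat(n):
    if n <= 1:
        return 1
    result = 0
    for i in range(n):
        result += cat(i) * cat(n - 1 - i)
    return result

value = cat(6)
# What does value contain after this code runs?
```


cat(6)
= sum of cat(i) * cat(6-1-i) for i in 0..5
First compute sub-values bottom-up:
  cat(0) = 1, cat(1) = 1
  cat(2) = 1*1 + 1*1 = 2
  cat(3) = 1*2 + 1*1 + 2*1 = 5
  cat(4) = 1*5 + 1*2 + 2*1 + 5*1 = 14
  cat(5) = 1*14 + 1*5 + 2*2 + 5*1 + 14*1 = 42
Now cat(6):
  cat(0)*cat(5) = 1*42 = 42
  cat(1)*cat(4) = 1*14 = 14
  cat(2)*cat(3) = 2*5 = 10
  cat(3)*cat(2) = 5*2 = 10
  cat(4)*cat(1) = 14*1 = 14
  cat(5)*cat(0) = 42*1 = 42
= 42 + 14 + 10 + 10 + 14 + 42
= 132


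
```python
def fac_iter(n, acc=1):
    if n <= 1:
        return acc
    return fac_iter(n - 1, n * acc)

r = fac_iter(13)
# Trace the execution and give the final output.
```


fac_iter(13, 1)
= fac_iter(12, 13 * 1) = fac_iter(12, 13)
= fac_iter(11, 12 * 13) = fac_iter(11, 156)
= fac_iter(10, 11 * 156) = fac_iter(10, 1716)
= fac_iter(9, 10 * 1716) = fac_iter(9, 17160)
= fac_iter(8, 9 * 17160) = fac_iter(8, 154440)
= fac_iter(7, 8 * 154440) = fac_iter(7, 1235520)
= fac_iter(6, 7 * 1235520) = fac_iter(6, 8648640)
= fac_iter(5, 6 * 8648640) = fac_iter(5, 51891840)
= fac_iter(4, 5 * 51891840) = fac_iter(4, 259459200)
= fac_iter(3, 4 * 259459200) = fac_iter(3, 1037836800)
= fac_iter(2, 3 * 1037836800) = fac_iter(2, 3113510400)
= fac_iter(1, 2 * 3113510400) = fac_iter(1, 6227020800)
n <= 1, return acc = 6227020800


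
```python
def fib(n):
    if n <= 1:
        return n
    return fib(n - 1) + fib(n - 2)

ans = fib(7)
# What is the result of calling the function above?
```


fib(7)
= fib(6) + fib(5)
= (fib(5) + fib(4)) + fib(5)
Computing bottom-up: fib(0)=0, fib(1)=1, fib(2)=1, fib(3)=2, fib(4)=3, fib(5)=5, fib(6)=8, fib(7)=13
= 13


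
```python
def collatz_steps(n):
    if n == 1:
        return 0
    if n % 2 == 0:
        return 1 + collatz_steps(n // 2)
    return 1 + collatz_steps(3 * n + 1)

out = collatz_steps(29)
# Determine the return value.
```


collatz_steps(29)
29 is odd -> 3*29+1 = 88 -> collatz_steps(88)
88 is even -> collatz_steps(44)
44 is even -> collatz_steps(22)
22 is even -> collatz_steps(11)
11 is odd -> 3*11+1 = 34 -> collatz_steps(34)
34 is even -> collatz_steps(17)
17 is odd -> 3*17+1 = 52 -> collatz_steps(52)
52 is even -> collatz_steps(26)
26 is even -> collatz_steps(13)
13 is odd -> 3*13+1 = 40 -> collatz_steps(40)
40 is even -> collatz_steps(20)
20 is even -> collatz_steps(10)
10 is even -> collatz_steps(5)
5 is odd -> 3*5+1 = 16 -> collatz_steps(16)
16 is even -> collatz_steps(8)
8 is even -> collatz_steps(4)
4 is even -> collatz_steps(2)
2 is even -> collatz_steps(1)
Reached 1 after 18 steps
= 18


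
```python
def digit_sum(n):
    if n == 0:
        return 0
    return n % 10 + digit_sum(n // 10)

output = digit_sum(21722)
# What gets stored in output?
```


digit_sum(21722)
= 2 + digit_sum(2172)
= 2 + 2 + digit_sum(217)
= 2 + 2 + 7 + digit_sum(21)
= 2 + 2 + 7 + 1 + digit_sum(2)
= 2 + 2 + 7 + 1 + 2 + digit_sum(0)
= 2 + 2 + 7 + 1 + 2 + 0
= 14


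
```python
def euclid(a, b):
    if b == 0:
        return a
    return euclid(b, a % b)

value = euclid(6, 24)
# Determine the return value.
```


euclid(6, 24)
= euclid(24, 6 % 24) = euclid(24, 6)
= euclid(6, 24 % 6) = euclid(6, 0)
b == 0, return a = 6
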